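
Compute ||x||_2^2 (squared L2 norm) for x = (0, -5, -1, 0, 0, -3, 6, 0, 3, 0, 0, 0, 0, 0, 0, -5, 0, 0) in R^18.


Non-zero entries: [(1, -5), (2, -1), (5, -3), (6, 6), (8, 3), (15, -5)]
Squares: [25, 1, 9, 36, 9, 25]
||x||_2^2 = sum = 105.

105


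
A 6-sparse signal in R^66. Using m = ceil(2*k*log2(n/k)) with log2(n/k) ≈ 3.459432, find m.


log2(n/k) = log2(66/6) ≈ 3.459432.
2*k*log2(n/k) ≈ 2*6*3.459432 = 41.513184.
m = ceil(41.513184) = 42.

42


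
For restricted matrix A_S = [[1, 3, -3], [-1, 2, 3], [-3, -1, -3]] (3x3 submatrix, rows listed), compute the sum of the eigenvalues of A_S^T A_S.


Sum of eigenvalues of A_S^T A_S = trace(A_S^T A_S) = sum of squared column norms of A_S.
A_S^T A_S diagonal: [11, 14, 27].
trace = 11 + 14 + 27 = 52.

52


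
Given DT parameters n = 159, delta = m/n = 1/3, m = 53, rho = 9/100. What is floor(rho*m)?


m = 1/3*159 = 53.
rho = 9/100.
rho*m = 9/100*53 = 4.77.
k = floor(4.77) = 4.

4


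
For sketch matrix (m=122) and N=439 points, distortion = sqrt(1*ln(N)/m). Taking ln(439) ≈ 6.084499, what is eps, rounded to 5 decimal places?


ln(439) ≈ 6.084499.
1*ln(N)/m ≈ 1*6.084499/122 ≈ 0.04987294.
eps = sqrt(0.04987294) ≈ 0.2233225 ≈ 0.22332.

0.22332


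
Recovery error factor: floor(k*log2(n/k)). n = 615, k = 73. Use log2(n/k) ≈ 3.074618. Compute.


log2(n/k) = log2(615/73) ≈ 3.074618.
k*log2(n/k) ≈ 73*3.074618 = 224.447114.
floor(224.447114) = 224.

224


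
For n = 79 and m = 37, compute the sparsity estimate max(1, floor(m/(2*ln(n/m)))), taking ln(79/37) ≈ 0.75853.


n/m = 79/37.
ln(n/m) ≈ 0.75853.
2*ln(n/m) ≈ 1.51706.
m/(2*ln(n/m)) ≈ 37/1.51706 ≈ 24.3893.
floor = 24.
k_max = max(1, 24) = 24.

24


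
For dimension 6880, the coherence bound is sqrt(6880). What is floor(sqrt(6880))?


82^2 = 6724 <= 6880 < 6889 = 83^2, so 82 <= sqrt(6880) < 83.
floor(sqrt(6880)) = 82.

82


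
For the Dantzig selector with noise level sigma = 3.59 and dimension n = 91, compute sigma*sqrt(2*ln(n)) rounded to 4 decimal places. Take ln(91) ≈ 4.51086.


ln(91) ≈ 4.51086.
2*ln(n) ≈ 9.02172.
sqrt(2*ln(n)) ≈ sqrt(9.02172) ≈ 3.003618.
threshold ≈ 3.59*3.003618 = 10.78298862 ≈ 10.7830.

10.7830


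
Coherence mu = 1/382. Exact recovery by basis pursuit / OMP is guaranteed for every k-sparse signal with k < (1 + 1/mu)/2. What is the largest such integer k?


1/mu = 382.
1 + 1/mu = 383.
(1 + 1/mu)/2 = 191.5 is not an integer, so k_max = floor(191.5) = 191.

191


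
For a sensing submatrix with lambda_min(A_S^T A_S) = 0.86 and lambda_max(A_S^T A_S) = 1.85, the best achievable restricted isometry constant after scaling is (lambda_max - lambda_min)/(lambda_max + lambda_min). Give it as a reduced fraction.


lambda_max - lambda_min = 1.85 - 0.86 = 0.99.
lambda_max + lambda_min = 1.85 + 0.86 = 2.71.
delta = 0.99/2.71 = 99/271.

99/271


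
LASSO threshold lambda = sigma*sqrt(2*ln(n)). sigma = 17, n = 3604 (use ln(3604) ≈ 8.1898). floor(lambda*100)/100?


ln(3604) ≈ 8.1898.
2*ln(n) ≈ 16.3796.
sqrt(2*ln(n)) ≈ sqrt(16.3796) ≈ 4.047172.
lambda ≈ 17*4.047172 = 68.801924.
floor(lambda*100)/100 = 68.80.

68.80


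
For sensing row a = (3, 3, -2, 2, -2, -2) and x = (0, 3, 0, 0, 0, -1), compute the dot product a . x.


Non-zero terms: ['3*3', '-2*-1']
Products: [9, 2]
y = sum = 11.

11


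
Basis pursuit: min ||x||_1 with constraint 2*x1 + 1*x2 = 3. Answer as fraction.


Axis intercepts:
  x1 = 3/2, x2 = 0: L1 = 3/2
  x1 = 0, x2 = 3: L1 = 3
x* = (3/2, 0)
||x*||_1 = 3/2.

3/2


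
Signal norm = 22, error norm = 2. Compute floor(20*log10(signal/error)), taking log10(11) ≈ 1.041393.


||x||/||e|| = 22/2 = 11.
log10(11) ≈ 1.041393.
20*log10(||x||/||e||) ≈ 20*1.041393 = 20.82786.
floor(20.82786) = 20.

20


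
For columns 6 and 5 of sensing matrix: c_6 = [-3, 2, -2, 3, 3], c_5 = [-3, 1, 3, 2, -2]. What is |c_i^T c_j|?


Inner product: -3*-3 + 2*1 + -2*3 + 3*2 + 3*-2
Products: [9, 2, -6, 6, -6]
Sum = 5.
|dot| = 5.

5


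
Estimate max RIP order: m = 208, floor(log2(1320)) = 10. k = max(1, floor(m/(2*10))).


floor(log2(1320)) = 10.
2*10 = 20.
m/(2*floor(log2(n))) = 208/20 ≈ 10.4.
floor = 10.
k = max(1, 10) = 10.

10


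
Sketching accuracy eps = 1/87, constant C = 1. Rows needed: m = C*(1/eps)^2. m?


1/eps = 87.
(1/eps)^2 = 7569.
m = 1*7569 = 7569.

7569


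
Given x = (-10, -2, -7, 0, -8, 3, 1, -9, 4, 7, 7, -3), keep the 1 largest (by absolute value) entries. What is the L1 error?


Sorted |x_i| descending: [10, 9, 8, 7, 7, 7, 4, 3, 3, 2, 1, 0]
Keep top 1: [10]
Tail entries: [9, 8, 7, 7, 7, 4, 3, 3, 2, 1, 0]
L1 error = sum of tail = 51.

51


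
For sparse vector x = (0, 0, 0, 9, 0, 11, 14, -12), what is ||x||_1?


Non-zero entries: [(3, 9), (5, 11), (6, 14), (7, -12)]
Absolute values: [9, 11, 14, 12]
||x||_1 = sum = 46.

46


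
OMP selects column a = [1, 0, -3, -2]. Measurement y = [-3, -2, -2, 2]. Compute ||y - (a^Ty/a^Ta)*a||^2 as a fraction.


a^T a = 14.
a^T y = -1.
coeff = -1/14 = -1/14.
||r||^2 = 293/14.

293/14


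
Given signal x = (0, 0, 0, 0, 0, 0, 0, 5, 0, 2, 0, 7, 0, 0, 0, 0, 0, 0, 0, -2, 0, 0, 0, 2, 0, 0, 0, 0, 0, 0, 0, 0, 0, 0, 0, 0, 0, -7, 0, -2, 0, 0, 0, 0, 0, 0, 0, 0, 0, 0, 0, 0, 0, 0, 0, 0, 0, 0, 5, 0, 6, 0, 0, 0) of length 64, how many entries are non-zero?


Non-zero positions: [7, 9, 11, 19, 23, 37, 39, 58, 60].
Sparsity = 9.

9


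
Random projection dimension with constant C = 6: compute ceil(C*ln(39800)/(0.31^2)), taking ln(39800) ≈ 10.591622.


ln(39800) ≈ 10.591622.
eps^2 = 0.31^2 = 0.0961.
C*ln(N)/eps^2 ≈ 6*10.591622/0.0961 ≈ 661.2875.
m = ceil(661.2875) = 662.

662


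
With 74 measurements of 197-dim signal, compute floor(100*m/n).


100*m/n = 100*74/197 ≈ 37.5635.
floor = 37.

37


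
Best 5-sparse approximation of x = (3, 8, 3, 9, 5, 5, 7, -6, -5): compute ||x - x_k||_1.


Sorted |x_i| descending: [9, 8, 7, 6, 5, 5, 5, 3, 3]
Keep top 5: [9, 8, 7, 6, 5]
Tail entries: [5, 5, 3, 3]
L1 error = sum of tail = 16.

16


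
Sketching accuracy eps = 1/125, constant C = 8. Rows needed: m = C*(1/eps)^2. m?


1/eps = 125.
(1/eps)^2 = 15625.
m = 8*15625 = 125000.

125000


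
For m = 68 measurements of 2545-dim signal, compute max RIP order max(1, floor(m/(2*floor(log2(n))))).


floor(log2(2545)) = 11.
2*11 = 22.
m/(2*floor(log2(n))) = 68/22 ≈ 3.0909.
floor = 3.
k = max(1, 3) = 3.

3


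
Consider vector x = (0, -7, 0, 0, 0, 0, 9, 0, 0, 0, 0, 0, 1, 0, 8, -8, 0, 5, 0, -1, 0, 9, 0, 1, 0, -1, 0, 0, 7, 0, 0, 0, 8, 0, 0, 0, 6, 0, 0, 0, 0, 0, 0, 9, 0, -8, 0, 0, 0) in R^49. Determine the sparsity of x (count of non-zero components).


Non-zero positions: [1, 6, 12, 14, 15, 17, 19, 21, 23, 25, 28, 32, 36, 43, 45].
Sparsity = 15.

15


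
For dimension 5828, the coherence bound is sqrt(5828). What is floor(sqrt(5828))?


76^2 = 5776 <= 5828 < 5929 = 77^2, so 76 <= sqrt(5828) < 77.
floor(sqrt(5828)) = 76.

76


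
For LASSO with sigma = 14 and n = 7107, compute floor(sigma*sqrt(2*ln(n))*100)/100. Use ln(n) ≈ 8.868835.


ln(7107) ≈ 8.868835.
2*ln(n) ≈ 17.73767.
sqrt(2*ln(n)) ≈ sqrt(17.73767) ≈ 4.211611.
lambda ≈ 14*4.211611 = 58.962554.
floor(lambda*100)/100 = 58.96.

58.96


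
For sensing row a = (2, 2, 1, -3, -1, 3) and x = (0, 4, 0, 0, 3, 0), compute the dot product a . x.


Non-zero terms: ['2*4', '-1*3']
Products: [8, -3]
y = sum = 5.

5


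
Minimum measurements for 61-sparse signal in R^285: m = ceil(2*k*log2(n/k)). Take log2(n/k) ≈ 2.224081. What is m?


log2(n/k) = log2(285/61) ≈ 2.224081.
2*k*log2(n/k) ≈ 2*61*2.224081 = 271.337882.
m = ceil(271.337882) = 272.

272


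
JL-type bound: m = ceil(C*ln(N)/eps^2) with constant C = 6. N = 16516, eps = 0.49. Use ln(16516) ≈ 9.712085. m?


ln(16516) ≈ 9.712085.
eps^2 = 0.49^2 = 0.2401.
C*ln(N)/eps^2 ≈ 6*9.712085/0.2401 ≈ 242.701.
m = ceil(242.701) = 243.

243


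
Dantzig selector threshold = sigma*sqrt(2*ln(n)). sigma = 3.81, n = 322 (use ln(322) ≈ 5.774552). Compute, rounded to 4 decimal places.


ln(322) ≈ 5.774552.
2*ln(n) ≈ 11.549104.
sqrt(2*ln(n)) ≈ sqrt(11.549104) ≈ 3.398397.
threshold ≈ 3.81*3.398397 = 12.94789257 ≈ 12.9479.

12.9479


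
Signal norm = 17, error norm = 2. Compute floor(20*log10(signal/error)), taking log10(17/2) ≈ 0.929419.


||x||/||e|| = 17/2.
log10(17/2) ≈ 0.929419.
20*log10(||x||/||e||) ≈ 20*0.929419 = 18.58838.
floor(18.58838) = 18.

18


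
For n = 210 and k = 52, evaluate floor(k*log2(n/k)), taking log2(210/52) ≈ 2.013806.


log2(n/k) = log2(210/52) ≈ 2.013806.
k*log2(n/k) ≈ 52*2.013806 = 104.717912.
floor(104.717912) = 104.

104


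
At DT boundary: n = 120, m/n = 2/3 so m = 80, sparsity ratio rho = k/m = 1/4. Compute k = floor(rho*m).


m = 2/3*120 = 80.
rho = 1/4.
rho*m = 1/4*80 = 20.
k = floor(20) = 20.

20


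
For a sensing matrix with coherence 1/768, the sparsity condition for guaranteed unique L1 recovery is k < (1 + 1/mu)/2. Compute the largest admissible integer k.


1/mu = 768.
1 + 1/mu = 769.
(1 + 1/mu)/2 = 384.5 is not an integer, so k_max = floor(384.5) = 384.

384


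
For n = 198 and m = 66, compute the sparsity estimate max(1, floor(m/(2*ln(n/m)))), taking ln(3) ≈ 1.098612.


n/m = 198/66 = 3.
ln(n/m) ≈ 1.098612.
2*ln(n/m) ≈ 2.197224.
m/(2*ln(n/m)) ≈ 66/2.197224 ≈ 30.0379.
floor = 30.
k_max = max(1, 30) = 30.

30


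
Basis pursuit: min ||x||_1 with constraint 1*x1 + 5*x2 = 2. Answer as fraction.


Axis intercepts:
  x1 = 2, x2 = 0: L1 = 2
  x1 = 0, x2 = 2/5: L1 = 2/5
x* = (0, 2/5)
||x*||_1 = 2/5.

2/5


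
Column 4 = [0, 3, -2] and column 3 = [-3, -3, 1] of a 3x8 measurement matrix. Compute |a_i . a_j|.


Inner product: 0*-3 + 3*-3 + -2*1
Products: [0, -9, -2]
Sum = -11.
|dot| = 11.

11


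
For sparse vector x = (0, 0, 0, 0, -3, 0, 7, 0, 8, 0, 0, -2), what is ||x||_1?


Non-zero entries: [(4, -3), (6, 7), (8, 8), (11, -2)]
Absolute values: [3, 7, 8, 2]
||x||_1 = sum = 20.

20


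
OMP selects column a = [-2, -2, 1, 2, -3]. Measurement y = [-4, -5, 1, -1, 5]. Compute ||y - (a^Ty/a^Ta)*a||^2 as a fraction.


a^T a = 22.
a^T y = 2.
coeff = 2/22 = 1/11.
||r||^2 = 746/11.

746/11


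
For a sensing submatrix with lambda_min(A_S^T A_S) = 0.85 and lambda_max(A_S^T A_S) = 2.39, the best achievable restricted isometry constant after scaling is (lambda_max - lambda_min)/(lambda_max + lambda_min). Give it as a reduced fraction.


lambda_max - lambda_min = 2.39 - 0.85 = 1.54.
lambda_max + lambda_min = 2.39 + 0.85 = 3.24.
delta = 1.54/3.24 = 154/324 = 77/162.

77/162


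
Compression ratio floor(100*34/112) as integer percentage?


100*m/n = 100*34/112 ≈ 30.3571.
floor = 30.

30


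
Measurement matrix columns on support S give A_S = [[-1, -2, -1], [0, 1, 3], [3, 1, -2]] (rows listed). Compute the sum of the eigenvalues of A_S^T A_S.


Sum of eigenvalues of A_S^T A_S = trace(A_S^T A_S) = sum of squared column norms of A_S.
A_S^T A_S diagonal: [10, 6, 14].
trace = 10 + 6 + 14 = 30.

30


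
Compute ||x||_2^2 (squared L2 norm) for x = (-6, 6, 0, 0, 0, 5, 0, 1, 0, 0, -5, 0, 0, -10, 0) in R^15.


Non-zero entries: [(0, -6), (1, 6), (5, 5), (7, 1), (10, -5), (13, -10)]
Squares: [36, 36, 25, 1, 25, 100]
||x||_2^2 = sum = 223.

223


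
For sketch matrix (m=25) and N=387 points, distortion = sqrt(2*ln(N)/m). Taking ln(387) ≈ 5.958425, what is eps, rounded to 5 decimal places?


ln(387) ≈ 5.958425.
2*ln(N)/m ≈ 2*5.958425/25 ≈ 0.476674.
eps = sqrt(0.476674) ≈ 0.6904158 ≈ 0.69042.

0.69042


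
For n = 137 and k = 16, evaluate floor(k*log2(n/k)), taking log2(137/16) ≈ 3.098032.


log2(n/k) = log2(137/16) ≈ 3.098032.
k*log2(n/k) ≈ 16*3.098032 = 49.568512.
floor(49.568512) = 49.

49


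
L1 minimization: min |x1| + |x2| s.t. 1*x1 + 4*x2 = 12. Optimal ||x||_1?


Axis intercepts:
  x1 = 12, x2 = 0: L1 = 12
  x1 = 0, x2 = 3: L1 = 3
x* = (0, 3)
||x*||_1 = 3.

3


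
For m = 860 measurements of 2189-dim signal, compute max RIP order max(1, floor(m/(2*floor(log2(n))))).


floor(log2(2189)) = 11.
2*11 = 22.
m/(2*floor(log2(n))) = 860/22 ≈ 39.0909.
floor = 39.
k = max(1, 39) = 39.

39


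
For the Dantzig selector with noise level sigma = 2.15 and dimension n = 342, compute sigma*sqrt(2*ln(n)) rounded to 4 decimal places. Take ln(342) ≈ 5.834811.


ln(342) ≈ 5.834811.
2*ln(n) ≈ 11.669622.
sqrt(2*ln(n)) ≈ sqrt(11.669622) ≈ 3.416083.
threshold ≈ 2.15*3.416083 = 7.34457845 ≈ 7.3446.

7.3446


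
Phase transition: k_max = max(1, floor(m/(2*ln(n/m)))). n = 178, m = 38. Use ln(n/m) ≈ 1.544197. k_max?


n/m = 178/38 = 89/19.
ln(n/m) ≈ 1.544197.
2*ln(n/m) ≈ 3.088394.
m/(2*ln(n/m)) ≈ 38/3.088394 ≈ 12.3041.
floor = 12.
k_max = max(1, 12) = 12.

12


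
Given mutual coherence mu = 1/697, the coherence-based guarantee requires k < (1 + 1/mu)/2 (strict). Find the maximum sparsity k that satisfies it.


1/mu = 697.
1 + 1/mu = 698.
(1 + 1/mu)/2 = 349 is an integer and the inequality is strict, so k_max = 349 - 1 = 348.

348


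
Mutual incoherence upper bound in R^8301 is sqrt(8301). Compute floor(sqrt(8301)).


91^2 = 8281 <= 8301 < 8464 = 92^2, so 91 <= sqrt(8301) < 92.
floor(sqrt(8301)) = 91.

91


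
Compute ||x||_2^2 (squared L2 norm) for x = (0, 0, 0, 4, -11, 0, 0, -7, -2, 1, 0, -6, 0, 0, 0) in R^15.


Non-zero entries: [(3, 4), (4, -11), (7, -7), (8, -2), (9, 1), (11, -6)]
Squares: [16, 121, 49, 4, 1, 36]
||x||_2^2 = sum = 227.

227


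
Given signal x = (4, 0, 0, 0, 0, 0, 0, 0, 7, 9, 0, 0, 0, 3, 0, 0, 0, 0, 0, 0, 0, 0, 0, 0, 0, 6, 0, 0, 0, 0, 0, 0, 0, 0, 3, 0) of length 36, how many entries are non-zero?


Non-zero positions: [0, 8, 9, 13, 25, 34].
Sparsity = 6.

6


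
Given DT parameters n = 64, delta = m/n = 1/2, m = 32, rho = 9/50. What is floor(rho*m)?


m = 1/2*64 = 32.
rho = 9/50.
rho*m = 9/50*32 = 5.76.
k = floor(5.76) = 5.

5


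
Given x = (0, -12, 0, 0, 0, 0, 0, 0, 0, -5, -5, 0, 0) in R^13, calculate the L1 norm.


Non-zero entries: [(1, -12), (9, -5), (10, -5)]
Absolute values: [12, 5, 5]
||x||_1 = sum = 22.

22


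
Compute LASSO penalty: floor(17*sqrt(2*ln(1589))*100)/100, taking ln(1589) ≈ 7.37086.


ln(1589) ≈ 7.37086.
2*ln(n) ≈ 14.74172.
sqrt(2*ln(n)) ≈ sqrt(14.74172) ≈ 3.839495.
lambda ≈ 17*3.839495 = 65.271415.
floor(lambda*100)/100 = 65.27.

65.27


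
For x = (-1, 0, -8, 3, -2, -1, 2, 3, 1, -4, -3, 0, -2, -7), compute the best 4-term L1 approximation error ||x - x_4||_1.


Sorted |x_i| descending: [8, 7, 4, 3, 3, 3, 2, 2, 2, 1, 1, 1, 0, 0]
Keep top 4: [8, 7, 4, 3]
Tail entries: [3, 3, 2, 2, 2, 1, 1, 1, 0, 0]
L1 error = sum of tail = 15.

15


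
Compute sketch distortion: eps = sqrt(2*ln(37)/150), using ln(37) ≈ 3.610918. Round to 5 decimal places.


ln(37) ≈ 3.610918.
2*ln(N)/m ≈ 2*3.610918/150 ≈ 0.04814557.
eps = sqrt(0.04814557) ≈ 0.219421 ≈ 0.21942.

0.21942


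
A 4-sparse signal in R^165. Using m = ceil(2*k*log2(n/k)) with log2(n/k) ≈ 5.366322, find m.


log2(n/k) = log2(165/4) ≈ 5.366322.
2*k*log2(n/k) ≈ 2*4*5.366322 = 42.930576.
m = ceil(42.930576) = 43.

43


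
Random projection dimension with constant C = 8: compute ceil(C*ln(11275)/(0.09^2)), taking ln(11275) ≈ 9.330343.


ln(11275) ≈ 9.330343.
eps^2 = 0.09^2 = 0.0081.
C*ln(N)/eps^2 ≈ 8*9.330343/0.0081 ≈ 9215.1536.
m = ceil(9215.1536) = 9216.

9216


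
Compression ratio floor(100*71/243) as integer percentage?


100*m/n = 100*71/243 ≈ 29.2181.
floor = 29.

29


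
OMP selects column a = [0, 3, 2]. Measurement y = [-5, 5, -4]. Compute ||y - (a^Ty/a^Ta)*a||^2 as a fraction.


a^T a = 13.
a^T y = 7.
coeff = 7/13 = 7/13.
||r||^2 = 809/13.

809/13


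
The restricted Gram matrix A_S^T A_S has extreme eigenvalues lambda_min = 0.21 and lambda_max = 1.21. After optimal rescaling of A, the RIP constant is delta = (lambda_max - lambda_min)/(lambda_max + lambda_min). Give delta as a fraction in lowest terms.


lambda_max - lambda_min = 1.21 - 0.21 = 1.00.
lambda_max + lambda_min = 1.21 + 0.21 = 1.42.
delta = 1.00/1.42 = 100/142 = 50/71.

50/71


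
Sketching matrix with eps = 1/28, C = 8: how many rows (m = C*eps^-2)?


1/eps = 28.
(1/eps)^2 = 784.
m = 8*784 = 6272.

6272


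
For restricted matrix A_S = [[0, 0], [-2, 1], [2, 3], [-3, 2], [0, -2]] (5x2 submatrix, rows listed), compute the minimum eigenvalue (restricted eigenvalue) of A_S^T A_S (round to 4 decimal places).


A_S^T A_S = [[17, -2], [-2, 18]].
trace = 35.
det = 302.
disc = trace^2 - 4*det = 1225 - 4*302 = 17.
sqrt(17) ≈ 4.123106.
lam_min = (35 - sqrt(17))/2 ≈ (35 - 4.123106)/2 = 15.438447 ≈ 15.4384.

15.4384


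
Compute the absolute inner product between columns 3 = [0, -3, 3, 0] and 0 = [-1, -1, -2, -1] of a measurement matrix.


Inner product: 0*-1 + -3*-1 + 3*-2 + 0*-1
Products: [0, 3, -6, 0]
Sum = -3.
|dot| = 3.

3


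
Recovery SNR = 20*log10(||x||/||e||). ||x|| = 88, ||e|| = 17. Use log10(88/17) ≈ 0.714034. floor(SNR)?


||x||/||e|| = 88/17.
log10(88/17) ≈ 0.714034.
20*log10(||x||/||e||) ≈ 20*0.714034 = 14.28068.
floor(14.28068) = 14.

14


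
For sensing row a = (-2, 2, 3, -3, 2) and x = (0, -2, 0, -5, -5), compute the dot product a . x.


Non-zero terms: ['2*-2', '-3*-5', '2*-5']
Products: [-4, 15, -10]
y = sum = 1.

1


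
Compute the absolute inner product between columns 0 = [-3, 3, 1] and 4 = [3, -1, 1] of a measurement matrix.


Inner product: -3*3 + 3*-1 + 1*1
Products: [-9, -3, 1]
Sum = -11.
|dot| = 11.

11


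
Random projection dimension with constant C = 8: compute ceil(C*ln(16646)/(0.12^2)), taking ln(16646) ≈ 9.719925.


ln(16646) ≈ 9.719925.
eps^2 = 0.12^2 = 0.0144.
C*ln(N)/eps^2 ≈ 8*9.719925/0.0144 ≈ 5399.9583.
m = ceil(5399.9583) = 5400.

5400


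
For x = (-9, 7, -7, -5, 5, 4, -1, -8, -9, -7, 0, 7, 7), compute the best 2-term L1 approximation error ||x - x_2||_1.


Sorted |x_i| descending: [9, 9, 8, 7, 7, 7, 7, 7, 5, 5, 4, 1, 0]
Keep top 2: [9, 9]
Tail entries: [8, 7, 7, 7, 7, 7, 5, 5, 4, 1, 0]
L1 error = sum of tail = 58.

58


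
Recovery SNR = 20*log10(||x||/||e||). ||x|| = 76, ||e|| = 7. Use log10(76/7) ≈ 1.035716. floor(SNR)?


||x||/||e|| = 76/7.
log10(76/7) ≈ 1.035716.
20*log10(||x||/||e||) ≈ 20*1.035716 = 20.71432.
floor(20.71432) = 20.

20


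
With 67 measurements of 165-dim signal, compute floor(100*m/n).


100*m/n = 100*67/165 ≈ 40.6061.
floor = 40.

40


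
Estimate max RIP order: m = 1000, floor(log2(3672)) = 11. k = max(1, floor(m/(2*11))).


floor(log2(3672)) = 11.
2*11 = 22.
m/(2*floor(log2(n))) = 1000/22 ≈ 45.4545.
floor = 45.
k = max(1, 45) = 45.

45


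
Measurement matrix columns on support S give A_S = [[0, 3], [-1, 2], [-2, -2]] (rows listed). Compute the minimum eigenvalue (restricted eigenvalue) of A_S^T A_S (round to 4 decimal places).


A_S^T A_S = [[5, 2], [2, 17]].
trace = 22.
det = 81.
disc = trace^2 - 4*det = 484 - 4*81 = 160.
sqrt(160) ≈ 12.649111.
lam_min = (22 - sqrt(160))/2 ≈ (22 - 12.649111)/2 = 4.6754445 ≈ 4.6754.

4.6754


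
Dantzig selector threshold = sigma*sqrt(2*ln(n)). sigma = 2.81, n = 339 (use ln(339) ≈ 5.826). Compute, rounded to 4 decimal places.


ln(339) ≈ 5.826.
2*ln(n) ≈ 11.652.
sqrt(2*ln(n)) ≈ sqrt(11.652) ≈ 3.413503.
threshold ≈ 2.81*3.413503 = 9.59194343 ≈ 9.5919.

9.5919


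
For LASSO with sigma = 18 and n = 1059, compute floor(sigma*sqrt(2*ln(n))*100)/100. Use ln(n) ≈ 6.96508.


ln(1059) ≈ 6.96508.
2*ln(n) ≈ 13.93016.
sqrt(2*ln(n)) ≈ sqrt(13.93016) ≈ 3.732313.
lambda ≈ 18*3.732313 = 67.181634.
floor(lambda*100)/100 = 67.18.

67.18


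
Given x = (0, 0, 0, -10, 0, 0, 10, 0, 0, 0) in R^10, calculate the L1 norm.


Non-zero entries: [(3, -10), (6, 10)]
Absolute values: [10, 10]
||x||_1 = sum = 20.

20


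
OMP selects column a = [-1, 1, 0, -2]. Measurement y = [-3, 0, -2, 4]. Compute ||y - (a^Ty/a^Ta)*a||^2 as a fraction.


a^T a = 6.
a^T y = -5.
coeff = -5/6 = -5/6.
||r||^2 = 149/6.

149/6


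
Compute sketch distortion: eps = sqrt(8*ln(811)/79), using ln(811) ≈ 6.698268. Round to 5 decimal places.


ln(811) ≈ 6.698268.
8*ln(N)/m ≈ 8*6.698268/79 ≈ 0.67830562.
eps = sqrt(0.67830562) ≈ 0.8235931 ≈ 0.82359.

0.82359


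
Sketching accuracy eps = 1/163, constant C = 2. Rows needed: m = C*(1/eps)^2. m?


1/eps = 163.
(1/eps)^2 = 26569.
m = 2*26569 = 53138.

53138


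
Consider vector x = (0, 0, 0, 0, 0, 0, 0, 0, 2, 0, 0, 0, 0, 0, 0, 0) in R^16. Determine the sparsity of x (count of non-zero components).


Non-zero positions: [8].
Sparsity = 1.

1


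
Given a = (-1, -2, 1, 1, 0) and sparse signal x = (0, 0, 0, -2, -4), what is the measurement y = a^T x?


Non-zero terms: ['1*-2', '0*-4']
Products: [-2, 0]
y = sum = -2.

-2


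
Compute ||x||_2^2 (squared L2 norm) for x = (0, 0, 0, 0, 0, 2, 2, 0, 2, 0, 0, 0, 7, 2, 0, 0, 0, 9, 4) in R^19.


Non-zero entries: [(5, 2), (6, 2), (8, 2), (12, 7), (13, 2), (17, 9), (18, 4)]
Squares: [4, 4, 4, 49, 4, 81, 16]
||x||_2^2 = sum = 162.

162


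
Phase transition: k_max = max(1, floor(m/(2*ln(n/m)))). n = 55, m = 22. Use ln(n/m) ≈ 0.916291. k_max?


n/m = 55/22 = 5/2.
ln(n/m) ≈ 0.916291.
2*ln(n/m) ≈ 1.832582.
m/(2*ln(n/m)) ≈ 22/1.832582 ≈ 12.0049.
floor = 12.
k_max = max(1, 12) = 12.

12


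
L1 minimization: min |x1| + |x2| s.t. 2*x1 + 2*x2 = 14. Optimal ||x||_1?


Axis intercepts:
  x1 = 7, x2 = 0: L1 = 7
  x1 = 0, x2 = 7: L1 = 7
x* = (7, 0)
||x*||_1 = 7.

7


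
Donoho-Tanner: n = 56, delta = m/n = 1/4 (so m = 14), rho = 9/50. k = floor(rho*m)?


m = 1/4*56 = 14.
rho = 9/50.
rho*m = 9/50*14 = 2.52.
k = floor(2.52) = 2.

2


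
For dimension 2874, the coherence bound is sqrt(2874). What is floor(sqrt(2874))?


53^2 = 2809 <= 2874 < 2916 = 54^2, so 53 <= sqrt(2874) < 54.
floor(sqrt(2874)) = 53.

53


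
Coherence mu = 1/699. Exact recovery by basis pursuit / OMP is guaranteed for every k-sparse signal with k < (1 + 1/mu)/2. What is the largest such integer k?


1/mu = 699.
1 + 1/mu = 700.
(1 + 1/mu)/2 = 350 is an integer and the inequality is strict, so k_max = 350 - 1 = 349.

349


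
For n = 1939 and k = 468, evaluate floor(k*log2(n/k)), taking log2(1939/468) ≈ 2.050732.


log2(n/k) = log2(1939/468) ≈ 2.050732.
k*log2(n/k) ≈ 468*2.050732 = 959.742576.
floor(959.742576) = 959.

959


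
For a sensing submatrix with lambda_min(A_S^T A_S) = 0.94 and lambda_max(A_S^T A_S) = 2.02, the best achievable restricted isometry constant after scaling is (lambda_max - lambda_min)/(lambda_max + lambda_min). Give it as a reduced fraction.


lambda_max - lambda_min = 2.02 - 0.94 = 1.08.
lambda_max + lambda_min = 2.02 + 0.94 = 2.96.
delta = 1.08/2.96 = 108/296 = 27/74.

27/74


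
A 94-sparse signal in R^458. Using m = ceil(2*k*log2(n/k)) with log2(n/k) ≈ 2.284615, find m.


log2(n/k) = log2(458/94) ≈ 2.284615.
2*k*log2(n/k) ≈ 2*94*2.284615 = 429.50762.
m = ceil(429.50762) = 430.

430


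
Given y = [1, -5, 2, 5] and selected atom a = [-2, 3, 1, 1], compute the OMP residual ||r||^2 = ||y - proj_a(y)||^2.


a^T a = 15.
a^T y = -10.
coeff = -10/15 = -2/3.
||r||^2 = 145/3.

145/3


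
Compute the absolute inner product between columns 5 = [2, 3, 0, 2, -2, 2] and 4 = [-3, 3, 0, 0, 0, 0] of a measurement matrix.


Inner product: 2*-3 + 3*3 + 0*0 + 2*0 + -2*0 + 2*0
Products: [-6, 9, 0, 0, 0, 0]
Sum = 3.
|dot| = 3.

3


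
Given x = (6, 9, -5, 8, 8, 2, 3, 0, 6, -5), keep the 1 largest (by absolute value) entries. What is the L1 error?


Sorted |x_i| descending: [9, 8, 8, 6, 6, 5, 5, 3, 2, 0]
Keep top 1: [9]
Tail entries: [8, 8, 6, 6, 5, 5, 3, 2, 0]
L1 error = sum of tail = 43.

43


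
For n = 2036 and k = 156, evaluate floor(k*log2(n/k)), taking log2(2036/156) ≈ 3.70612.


log2(n/k) = log2(2036/156) ≈ 3.70612.
k*log2(n/k) ≈ 156*3.70612 = 578.15472.
floor(578.15472) = 578.

578


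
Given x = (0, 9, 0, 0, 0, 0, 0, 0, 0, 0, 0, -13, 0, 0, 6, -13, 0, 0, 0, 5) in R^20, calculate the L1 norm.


Non-zero entries: [(1, 9), (11, -13), (14, 6), (15, -13), (19, 5)]
Absolute values: [9, 13, 6, 13, 5]
||x||_1 = sum = 46.

46


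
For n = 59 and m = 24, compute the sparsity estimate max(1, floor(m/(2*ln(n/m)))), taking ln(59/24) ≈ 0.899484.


n/m = 59/24.
ln(n/m) ≈ 0.899484.
2*ln(n/m) ≈ 1.798968.
m/(2*ln(n/m)) ≈ 24/1.798968 ≈ 13.341.
floor = 13.
k_max = max(1, 13) = 13.

13


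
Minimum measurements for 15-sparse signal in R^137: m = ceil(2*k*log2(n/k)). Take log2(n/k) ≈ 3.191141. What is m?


log2(n/k) = log2(137/15) ≈ 3.191141.
2*k*log2(n/k) ≈ 2*15*3.191141 = 95.73423.
m = ceil(95.73423) = 96.

96


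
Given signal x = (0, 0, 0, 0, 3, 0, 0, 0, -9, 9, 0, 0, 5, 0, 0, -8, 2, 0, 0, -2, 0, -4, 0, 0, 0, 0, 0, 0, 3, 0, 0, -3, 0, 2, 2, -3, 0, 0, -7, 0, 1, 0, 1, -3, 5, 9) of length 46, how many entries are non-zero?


Non-zero positions: [4, 8, 9, 12, 15, 16, 19, 21, 28, 31, 33, 34, 35, 38, 40, 42, 43, 44, 45].
Sparsity = 19.

19


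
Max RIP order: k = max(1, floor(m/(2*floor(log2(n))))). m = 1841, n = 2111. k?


floor(log2(2111)) = 11.
2*11 = 22.
m/(2*floor(log2(n))) = 1841/22 ≈ 83.6818.
floor = 83.
k = max(1, 83) = 83.

83


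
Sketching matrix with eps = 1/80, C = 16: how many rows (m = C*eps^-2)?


1/eps = 80.
(1/eps)^2 = 6400.
m = 16*6400 = 102400.

102400


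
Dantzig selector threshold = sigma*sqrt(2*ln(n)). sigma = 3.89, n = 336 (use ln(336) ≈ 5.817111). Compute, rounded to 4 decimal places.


ln(336) ≈ 5.817111.
2*ln(n) ≈ 11.634222.
sqrt(2*ln(n)) ≈ sqrt(11.634222) ≈ 3.410898.
threshold ≈ 3.89*3.410898 = 13.26839322 ≈ 13.2684.

13.2684


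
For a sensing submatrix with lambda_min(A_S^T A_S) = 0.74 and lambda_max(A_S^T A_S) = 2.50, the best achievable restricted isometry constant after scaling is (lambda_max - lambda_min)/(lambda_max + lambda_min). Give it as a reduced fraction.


lambda_max - lambda_min = 2.50 - 0.74 = 1.76.
lambda_max + lambda_min = 2.50 + 0.74 = 3.24.
delta = 1.76/3.24 = 176/324 = 44/81.

44/81


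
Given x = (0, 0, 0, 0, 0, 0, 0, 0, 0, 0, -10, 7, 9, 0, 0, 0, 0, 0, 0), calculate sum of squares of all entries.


Non-zero entries: [(10, -10), (11, 7), (12, 9)]
Squares: [100, 49, 81]
||x||_2^2 = sum = 230.

230


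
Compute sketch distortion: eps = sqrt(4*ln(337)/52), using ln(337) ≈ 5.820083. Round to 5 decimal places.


ln(337) ≈ 5.820083.
4*ln(N)/m ≈ 4*5.820083/52 ≈ 0.44769869.
eps = sqrt(0.44769869) ≈ 0.6691029 ≈ 0.66910.

0.66910


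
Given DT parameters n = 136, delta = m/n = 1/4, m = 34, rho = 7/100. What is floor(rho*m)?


m = 1/4*136 = 34.
rho = 7/100.
rho*m = 7/100*34 = 2.38.
k = floor(2.38) = 2.

2


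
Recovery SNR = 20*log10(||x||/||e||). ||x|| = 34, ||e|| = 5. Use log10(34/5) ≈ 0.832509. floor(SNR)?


||x||/||e|| = 34/5.
log10(34/5) ≈ 0.832509.
20*log10(||x||/||e||) ≈ 20*0.832509 = 16.65018.
floor(16.65018) = 16.

16


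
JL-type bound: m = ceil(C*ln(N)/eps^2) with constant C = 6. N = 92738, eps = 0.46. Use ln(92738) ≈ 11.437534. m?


ln(92738) ≈ 11.437534.
eps^2 = 0.46^2 = 0.2116.
C*ln(N)/eps^2 ≈ 6*11.437534/0.2116 ≈ 324.3157.
m = ceil(324.3157) = 325.

325


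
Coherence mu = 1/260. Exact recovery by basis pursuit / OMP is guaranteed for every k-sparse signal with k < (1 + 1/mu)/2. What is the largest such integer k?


1/mu = 260.
1 + 1/mu = 261.
(1 + 1/mu)/2 = 130.5 is not an integer, so k_max = floor(130.5) = 130.

130


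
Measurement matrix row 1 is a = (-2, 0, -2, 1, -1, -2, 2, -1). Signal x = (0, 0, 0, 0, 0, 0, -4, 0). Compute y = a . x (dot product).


Non-zero terms: ['2*-4']
Products: [-8]
y = sum = -8.

-8


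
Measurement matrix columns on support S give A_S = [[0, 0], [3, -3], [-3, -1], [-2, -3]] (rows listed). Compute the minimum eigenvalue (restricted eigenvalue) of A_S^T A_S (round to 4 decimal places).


A_S^T A_S = [[22, 0], [0, 19]].
trace = 41.
det = 418.
disc = trace^2 - 4*det = 1681 - 4*418 = 9.
sqrt(9) = 3.
lam_min = (41 - 3)/2 = 19 = 19.0000.

19.0000


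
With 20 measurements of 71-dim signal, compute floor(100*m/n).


100*m/n = 100*20/71 ≈ 28.169.
floor = 28.

28


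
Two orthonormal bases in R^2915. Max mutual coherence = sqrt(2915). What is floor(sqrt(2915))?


53^2 = 2809 <= 2915 < 2916 = 54^2, so 53 <= sqrt(2915) < 54.
floor(sqrt(2915)) = 53.

53


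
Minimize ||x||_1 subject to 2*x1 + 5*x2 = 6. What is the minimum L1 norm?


Axis intercepts:
  x1 = 3, x2 = 0: L1 = 3
  x1 = 0, x2 = 6/5: L1 = 6/5
x* = (0, 6/5)
||x*||_1 = 6/5.

6/5


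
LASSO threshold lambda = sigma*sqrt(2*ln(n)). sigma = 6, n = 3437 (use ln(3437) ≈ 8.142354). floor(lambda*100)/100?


ln(3437) ≈ 8.142354.
2*ln(n) ≈ 16.284708.
sqrt(2*ln(n)) ≈ sqrt(16.284708) ≈ 4.035432.
lambda ≈ 6*4.035432 = 24.212592.
floor(lambda*100)/100 = 24.21.

24.21


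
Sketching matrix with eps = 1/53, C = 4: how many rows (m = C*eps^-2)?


1/eps = 53.
(1/eps)^2 = 2809.
m = 4*2809 = 11236.

11236


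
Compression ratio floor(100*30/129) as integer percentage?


100*m/n = 100*30/129 ≈ 23.2558.
floor = 23.

23


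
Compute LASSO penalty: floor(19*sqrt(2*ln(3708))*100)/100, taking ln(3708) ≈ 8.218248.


ln(3708) ≈ 8.218248.
2*ln(n) ≈ 16.436496.
sqrt(2*ln(n)) ≈ sqrt(16.436496) ≈ 4.054195.
lambda ≈ 19*4.054195 = 77.029705.
floor(lambda*100)/100 = 77.02.

77.02


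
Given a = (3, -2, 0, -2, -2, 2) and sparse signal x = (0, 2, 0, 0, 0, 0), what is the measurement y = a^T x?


Non-zero terms: ['-2*2']
Products: [-4]
y = sum = -4.

-4


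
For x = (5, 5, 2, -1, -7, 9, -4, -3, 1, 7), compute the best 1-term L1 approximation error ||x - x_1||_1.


Sorted |x_i| descending: [9, 7, 7, 5, 5, 4, 3, 2, 1, 1]
Keep top 1: [9]
Tail entries: [7, 7, 5, 5, 4, 3, 2, 1, 1]
L1 error = sum of tail = 35.

35


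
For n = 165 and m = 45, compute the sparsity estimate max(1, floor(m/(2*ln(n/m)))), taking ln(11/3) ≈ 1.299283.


n/m = 165/45 = 11/3.
ln(n/m) ≈ 1.299283.
2*ln(n/m) ≈ 2.598566.
m/(2*ln(n/m)) ≈ 45/2.598566 ≈ 17.3172.
floor = 17.
k_max = max(1, 17) = 17.

17


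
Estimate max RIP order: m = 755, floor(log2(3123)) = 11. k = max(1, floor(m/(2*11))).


floor(log2(3123)) = 11.
2*11 = 22.
m/(2*floor(log2(n))) = 755/22 ≈ 34.3182.
floor = 34.
k = max(1, 34) = 34.

34


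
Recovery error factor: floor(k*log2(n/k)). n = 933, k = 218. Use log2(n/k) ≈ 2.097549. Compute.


log2(n/k) = log2(933/218) ≈ 2.097549.
k*log2(n/k) ≈ 218*2.097549 = 457.265682.
floor(457.265682) = 457.

457


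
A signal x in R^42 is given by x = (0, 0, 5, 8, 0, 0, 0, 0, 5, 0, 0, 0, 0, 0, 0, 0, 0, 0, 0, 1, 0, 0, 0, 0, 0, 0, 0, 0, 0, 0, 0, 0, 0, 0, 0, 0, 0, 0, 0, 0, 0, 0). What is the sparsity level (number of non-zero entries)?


Non-zero positions: [2, 3, 8, 19].
Sparsity = 4.

4


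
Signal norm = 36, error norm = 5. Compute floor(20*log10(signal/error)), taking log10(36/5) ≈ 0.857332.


||x||/||e|| = 36/5.
log10(36/5) ≈ 0.857332.
20*log10(||x||/||e||) ≈ 20*0.857332 = 17.14664.
floor(17.14664) = 17.

17


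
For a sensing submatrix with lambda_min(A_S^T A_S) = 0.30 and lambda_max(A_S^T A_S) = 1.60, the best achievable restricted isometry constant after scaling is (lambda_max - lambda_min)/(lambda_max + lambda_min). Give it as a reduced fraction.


lambda_max - lambda_min = 1.60 - 0.30 = 1.30.
lambda_max + lambda_min = 1.60 + 0.30 = 1.90.
delta = 1.30/1.90 = 130/190 = 13/19.

13/19


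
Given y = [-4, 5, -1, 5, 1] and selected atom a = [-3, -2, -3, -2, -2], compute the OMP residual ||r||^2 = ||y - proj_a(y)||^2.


a^T a = 30.
a^T y = -7.
coeff = -7/30 = -7/30.
||r||^2 = 1991/30.

1991/30


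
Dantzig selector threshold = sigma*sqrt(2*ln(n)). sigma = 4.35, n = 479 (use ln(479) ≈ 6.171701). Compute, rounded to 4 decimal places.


ln(479) ≈ 6.171701.
2*ln(n) ≈ 12.343402.
sqrt(2*ln(n)) ≈ sqrt(12.343402) ≈ 3.513318.
threshold ≈ 4.35*3.513318 = 15.2829333 ≈ 15.2829.

15.2829


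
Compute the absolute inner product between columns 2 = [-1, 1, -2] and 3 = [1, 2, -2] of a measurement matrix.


Inner product: -1*1 + 1*2 + -2*-2
Products: [-1, 2, 4]
Sum = 5.
|dot| = 5.

5


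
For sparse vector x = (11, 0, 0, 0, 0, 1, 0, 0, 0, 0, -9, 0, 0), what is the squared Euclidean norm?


Non-zero entries: [(0, 11), (5, 1), (10, -9)]
Squares: [121, 1, 81]
||x||_2^2 = sum = 203.

203


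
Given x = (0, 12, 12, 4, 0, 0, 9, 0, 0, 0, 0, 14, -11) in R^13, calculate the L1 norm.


Non-zero entries: [(1, 12), (2, 12), (3, 4), (6, 9), (11, 14), (12, -11)]
Absolute values: [12, 12, 4, 9, 14, 11]
||x||_1 = sum = 62.

62


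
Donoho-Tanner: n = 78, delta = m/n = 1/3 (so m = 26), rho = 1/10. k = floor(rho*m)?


m = 1/3*78 = 26.
rho = 1/10.
rho*m = 1/10*26 = 2.6.
k = floor(2.6) = 2.

2


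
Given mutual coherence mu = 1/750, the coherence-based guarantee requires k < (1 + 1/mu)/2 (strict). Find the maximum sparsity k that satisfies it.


1/mu = 750.
1 + 1/mu = 751.
(1 + 1/mu)/2 = 375.5 is not an integer, so k_max = floor(375.5) = 375.

375


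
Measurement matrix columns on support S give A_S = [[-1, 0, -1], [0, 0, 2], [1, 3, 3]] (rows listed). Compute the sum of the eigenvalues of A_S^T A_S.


Sum of eigenvalues of A_S^T A_S = trace(A_S^T A_S) = sum of squared column norms of A_S.
A_S^T A_S diagonal: [2, 9, 14].
trace = 2 + 9 + 14 = 25.

25


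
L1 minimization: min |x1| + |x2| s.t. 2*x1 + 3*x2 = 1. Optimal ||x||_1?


Axis intercepts:
  x1 = 1/2, x2 = 0: L1 = 1/2
  x1 = 0, x2 = 1/3: L1 = 1/3
x* = (0, 1/3)
||x*||_1 = 1/3.

1/3


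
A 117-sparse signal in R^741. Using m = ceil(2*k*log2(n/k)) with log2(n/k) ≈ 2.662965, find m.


log2(n/k) = log2(741/117) ≈ 2.662965.
2*k*log2(n/k) ≈ 2*117*2.662965 = 623.13381.
m = ceil(623.13381) = 624.

624


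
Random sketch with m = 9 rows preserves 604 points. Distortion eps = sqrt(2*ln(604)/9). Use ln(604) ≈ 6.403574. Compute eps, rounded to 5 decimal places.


ln(604) ≈ 6.403574.
2*ln(N)/m ≈ 2*6.403574/9 ≈ 1.42301644.
eps = sqrt(1.42301644) ≈ 1.1929025 ≈ 1.19290.

1.19290


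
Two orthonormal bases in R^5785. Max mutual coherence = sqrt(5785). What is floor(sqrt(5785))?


76^2 = 5776 <= 5785 < 5929 = 77^2, so 76 <= sqrt(5785) < 77.
floor(sqrt(5785)) = 76.

76


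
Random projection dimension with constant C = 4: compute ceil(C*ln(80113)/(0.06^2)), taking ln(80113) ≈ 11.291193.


ln(80113) ≈ 11.291193.
eps^2 = 0.06^2 = 0.0036.
C*ln(N)/eps^2 ≈ 4*11.291193/0.0036 ≈ 12545.77.
m = ceil(12545.77) = 12546.

12546


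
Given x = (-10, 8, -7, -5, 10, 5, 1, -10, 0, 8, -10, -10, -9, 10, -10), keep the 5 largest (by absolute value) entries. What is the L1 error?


Sorted |x_i| descending: [10, 10, 10, 10, 10, 10, 10, 9, 8, 8, 7, 5, 5, 1, 0]
Keep top 5: [10, 10, 10, 10, 10]
Tail entries: [10, 10, 9, 8, 8, 7, 5, 5, 1, 0]
L1 error = sum of tail = 63.

63


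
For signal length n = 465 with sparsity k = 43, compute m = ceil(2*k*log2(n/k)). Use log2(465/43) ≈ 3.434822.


log2(n/k) = log2(465/43) ≈ 3.434822.
2*k*log2(n/k) ≈ 2*43*3.434822 = 295.394692.
m = ceil(295.394692) = 296.

296


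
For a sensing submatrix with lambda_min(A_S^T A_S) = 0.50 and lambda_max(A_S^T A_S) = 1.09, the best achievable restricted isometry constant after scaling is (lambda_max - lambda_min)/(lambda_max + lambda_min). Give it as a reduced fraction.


lambda_max - lambda_min = 1.09 - 0.50 = 0.59.
lambda_max + lambda_min = 1.09 + 0.50 = 1.59.
delta = 0.59/1.59 = 59/159.

59/159


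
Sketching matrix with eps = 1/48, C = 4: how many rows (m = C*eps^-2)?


1/eps = 48.
(1/eps)^2 = 2304.
m = 4*2304 = 9216.

9216


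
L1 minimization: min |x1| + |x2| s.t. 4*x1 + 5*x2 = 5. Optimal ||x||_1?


Axis intercepts:
  x1 = 5/4, x2 = 0: L1 = 5/4
  x1 = 0, x2 = 1: L1 = 1
x* = (0, 1)
||x*||_1 = 1.

1


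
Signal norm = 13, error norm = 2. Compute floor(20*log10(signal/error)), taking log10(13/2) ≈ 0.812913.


||x||/||e|| = 13/2.
log10(13/2) ≈ 0.812913.
20*log10(||x||/||e||) ≈ 20*0.812913 = 16.25826.
floor(16.25826) = 16.

16


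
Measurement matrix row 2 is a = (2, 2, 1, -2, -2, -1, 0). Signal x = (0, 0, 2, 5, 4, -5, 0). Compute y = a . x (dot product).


Non-zero terms: ['1*2', '-2*5', '-2*4', '-1*-5']
Products: [2, -10, -8, 5]
y = sum = -11.

-11


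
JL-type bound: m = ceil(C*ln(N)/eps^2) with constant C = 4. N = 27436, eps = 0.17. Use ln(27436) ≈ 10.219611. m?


ln(27436) ≈ 10.219611.
eps^2 = 0.17^2 = 0.0289.
C*ln(N)/eps^2 ≈ 4*10.219611/0.0289 ≈ 1414.479.
m = ceil(1414.479) = 1415.

1415


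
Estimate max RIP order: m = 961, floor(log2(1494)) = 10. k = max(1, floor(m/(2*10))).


floor(log2(1494)) = 10.
2*10 = 20.
m/(2*floor(log2(n))) = 961/20 ≈ 48.05.
floor = 48.
k = max(1, 48) = 48.

48


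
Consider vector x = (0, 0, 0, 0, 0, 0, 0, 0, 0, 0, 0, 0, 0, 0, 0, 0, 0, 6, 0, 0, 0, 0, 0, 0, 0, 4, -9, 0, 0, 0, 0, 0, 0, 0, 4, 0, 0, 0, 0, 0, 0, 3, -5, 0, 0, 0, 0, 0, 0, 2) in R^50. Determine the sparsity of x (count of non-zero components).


Non-zero positions: [17, 25, 26, 34, 41, 42, 49].
Sparsity = 7.

7


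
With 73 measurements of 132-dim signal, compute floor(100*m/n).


100*m/n = 100*73/132 ≈ 55.303.
floor = 55.

55


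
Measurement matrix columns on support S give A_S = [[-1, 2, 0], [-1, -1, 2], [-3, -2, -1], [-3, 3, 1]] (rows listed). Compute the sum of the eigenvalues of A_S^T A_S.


Sum of eigenvalues of A_S^T A_S = trace(A_S^T A_S) = sum of squared column norms of A_S.
A_S^T A_S diagonal: [20, 18, 6].
trace = 20 + 18 + 6 = 44.

44


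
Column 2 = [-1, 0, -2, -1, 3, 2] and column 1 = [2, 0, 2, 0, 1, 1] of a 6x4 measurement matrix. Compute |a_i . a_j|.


Inner product: -1*2 + 0*0 + -2*2 + -1*0 + 3*1 + 2*1
Products: [-2, 0, -4, 0, 3, 2]
Sum = -1.
|dot| = 1.

1


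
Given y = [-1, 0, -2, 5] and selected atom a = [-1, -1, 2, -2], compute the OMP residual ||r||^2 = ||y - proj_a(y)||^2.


a^T a = 10.
a^T y = -13.
coeff = -13/10 = -13/10.
||r||^2 = 131/10.

131/10


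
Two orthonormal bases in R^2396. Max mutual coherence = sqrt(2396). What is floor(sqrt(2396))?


48^2 = 2304 <= 2396 < 2401 = 49^2, so 48 <= sqrt(2396) < 49.
floor(sqrt(2396)) = 48.

48


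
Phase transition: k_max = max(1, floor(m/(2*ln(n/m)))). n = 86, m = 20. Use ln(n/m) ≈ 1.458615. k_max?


n/m = 86/20 = 43/10.
ln(n/m) ≈ 1.458615.
2*ln(n/m) ≈ 2.91723.
m/(2*ln(n/m)) ≈ 20/2.91723 ≈ 6.8558.
floor = 6.
k_max = max(1, 6) = 6.

6


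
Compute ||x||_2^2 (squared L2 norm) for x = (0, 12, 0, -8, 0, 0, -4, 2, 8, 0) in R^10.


Non-zero entries: [(1, 12), (3, -8), (6, -4), (7, 2), (8, 8)]
Squares: [144, 64, 16, 4, 64]
||x||_2^2 = sum = 292.

292


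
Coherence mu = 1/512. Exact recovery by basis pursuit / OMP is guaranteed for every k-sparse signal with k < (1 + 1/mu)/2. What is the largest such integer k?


1/mu = 512.
1 + 1/mu = 513.
(1 + 1/mu)/2 = 256.5 is not an integer, so k_max = floor(256.5) = 256.

256


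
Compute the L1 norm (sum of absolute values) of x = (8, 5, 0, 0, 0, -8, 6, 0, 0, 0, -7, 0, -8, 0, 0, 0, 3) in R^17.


Non-zero entries: [(0, 8), (1, 5), (5, -8), (6, 6), (10, -7), (12, -8), (16, 3)]
Absolute values: [8, 5, 8, 6, 7, 8, 3]
||x||_1 = sum = 45.

45


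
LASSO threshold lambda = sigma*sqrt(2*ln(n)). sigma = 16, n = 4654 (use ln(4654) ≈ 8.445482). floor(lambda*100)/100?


ln(4654) ≈ 8.445482.
2*ln(n) ≈ 16.890964.
sqrt(2*ln(n)) ≈ sqrt(16.890964) ≈ 4.109862.
lambda ≈ 16*4.109862 = 65.757792.
floor(lambda*100)/100 = 65.75.

65.75


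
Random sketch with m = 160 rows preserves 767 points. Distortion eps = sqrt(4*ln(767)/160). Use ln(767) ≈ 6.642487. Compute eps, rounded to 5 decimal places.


ln(767) ≈ 6.642487.
4*ln(N)/m ≈ 4*6.642487/160 ≈ 0.16606218.
eps = sqrt(0.16606218) ≈ 0.4075073 ≈ 0.40751.

0.40751
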